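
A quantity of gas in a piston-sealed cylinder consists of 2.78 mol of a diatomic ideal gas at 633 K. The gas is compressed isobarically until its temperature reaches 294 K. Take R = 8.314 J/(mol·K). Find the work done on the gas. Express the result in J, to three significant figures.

Isobaric: W = P ΔV = nR ΔT.
W = (2.78)(8.314)(294 − 633) = -7835 J.
Work on gas = −W_by = 7835 J.

W ≈ 7840 J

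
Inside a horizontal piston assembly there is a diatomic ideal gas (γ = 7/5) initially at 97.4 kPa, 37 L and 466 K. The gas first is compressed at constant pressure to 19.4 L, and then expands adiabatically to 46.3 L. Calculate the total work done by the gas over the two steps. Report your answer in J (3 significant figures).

Step 1 (isobaric): W = PΔV = (97.4 kPa)(19.4 − 37 L) = -1714 J.
After step 1: P = 97.4 kPa, V = 19.4 L, T = 244.3 K.
Step 2 (adiabatic): W = (P₁V₁ − P₂V₂)/(γ−1) = (1890 − 1334)/0.4 = 1388 J.
W_total = -1714 + 1388 = -326.1 J.

W_total ≈ -326 J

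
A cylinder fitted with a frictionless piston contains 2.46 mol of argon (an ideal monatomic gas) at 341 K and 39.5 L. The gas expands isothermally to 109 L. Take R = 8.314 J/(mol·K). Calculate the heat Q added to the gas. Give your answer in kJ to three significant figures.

Isothermal ⇒ ΔU = 0, so Q = W = nRT ln(V₂/V₁).
Q = (2.46)(8.314)(341) ln(109/39.5) = 6974 × 1.015 = 7079 J.

Q ≈ 7.08 kJ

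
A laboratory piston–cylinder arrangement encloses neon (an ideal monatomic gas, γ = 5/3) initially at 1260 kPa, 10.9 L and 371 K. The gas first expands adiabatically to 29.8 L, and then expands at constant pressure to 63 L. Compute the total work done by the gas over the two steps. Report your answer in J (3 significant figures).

Step 1 (adiabatic): W = (P₁V₁ − P₂V₂)/(γ−1) = (13734 − 7024)/0.667 = 10065 J.
After step 1: P = 235.7 kPa, V = 29.8 L, T = 189.7 K.
Step 2 (isobaric): W = PΔV = (235.7 kPa)(63 − 29.8 L) = 7826 J.
W_total = 10065 + 7826 = 17890 J.

W_total ≈ 17900 J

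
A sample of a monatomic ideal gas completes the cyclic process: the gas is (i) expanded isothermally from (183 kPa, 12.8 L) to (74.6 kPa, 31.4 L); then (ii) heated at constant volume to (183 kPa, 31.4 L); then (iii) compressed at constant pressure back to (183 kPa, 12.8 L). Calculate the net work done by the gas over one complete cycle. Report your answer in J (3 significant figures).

Leg (i): W = PᵢVᵢ ln(V_f/Vᵢ) = (2342) ln(31.4/12.8) = 2102 J.
Leg (ii): W = 0.
Leg (iii): W = PΔV = (183)(12.8 − 31.4) = -3404 J.
W_net = 2102 − 3404 = -1302 J.

W_net ≈ -1300 J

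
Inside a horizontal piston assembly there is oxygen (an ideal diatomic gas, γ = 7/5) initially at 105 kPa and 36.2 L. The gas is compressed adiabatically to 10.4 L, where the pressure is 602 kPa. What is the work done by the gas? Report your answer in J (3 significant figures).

W ≈ -6150 J

Adiabatic: W = (P₁V₁ − P₂V₂)/(γ − 1) with γ = 7/5.
P₁V₁ = 3801 J, P₂V₂ = 6261 J.
W = (3801 − 6261) / 0.4 = -6150 J.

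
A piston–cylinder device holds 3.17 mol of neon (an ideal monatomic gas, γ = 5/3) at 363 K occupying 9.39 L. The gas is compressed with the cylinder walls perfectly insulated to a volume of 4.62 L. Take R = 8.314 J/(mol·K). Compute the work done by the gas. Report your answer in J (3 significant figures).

Adiabatic: TV^(γ−1) = const with γ = 5/3.
T₂ = T₁ (V₁/V₂)^(γ−1) = 363 × (9.39/4.62)^0.667 = 363 × 1.605 = 582.4 K.
W_by = nCᵥ(T₁ − T₂) = (3.17)(12.47)(363 − 582.4) = -8675 J.

W ≈ -8680 J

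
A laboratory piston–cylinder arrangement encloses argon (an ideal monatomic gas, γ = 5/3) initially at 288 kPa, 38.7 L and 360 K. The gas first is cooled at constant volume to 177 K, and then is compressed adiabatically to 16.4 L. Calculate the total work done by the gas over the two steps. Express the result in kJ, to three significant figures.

W_total ≈ -6.35 kJ

Step 1 (isochoric): W = 0 (constant volume).
After step 1: P = 141.6 kPa (V unchanged).
Step 2 (adiabatic): W = (P₁V₁ − P₂V₂)/(γ−1) = (5480 − 9713)/0.667 = -6350 J.
W_total = 0 − 6350 = -6350 J.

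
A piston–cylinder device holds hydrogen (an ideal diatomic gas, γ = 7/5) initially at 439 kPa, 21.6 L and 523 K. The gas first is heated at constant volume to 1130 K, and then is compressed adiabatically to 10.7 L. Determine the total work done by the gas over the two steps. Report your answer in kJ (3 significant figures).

Step 1 (isochoric): W = 0 (constant volume).
After step 1: P = 948.5 kPa (V unchanged).
Step 2 (adiabatic): W = (P₁V₁ − P₂V₂)/(γ−1) = (20488 − 27135)/0.4 = -16617 J.
W_total = 0 − 16617 = -16617 J.

W_total ≈ -16.6 kJ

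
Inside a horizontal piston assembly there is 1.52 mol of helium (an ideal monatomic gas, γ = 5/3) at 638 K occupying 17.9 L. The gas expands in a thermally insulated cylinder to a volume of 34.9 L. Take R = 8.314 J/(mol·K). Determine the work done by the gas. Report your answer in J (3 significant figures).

W ≈ 4340 J

Adiabatic: TV^(γ−1) = const with γ = 5/3.
T₂ = T₁ (V₁/V₂)^(γ−1) = 638 × (17.9/34.9)^0.667 = 638 × 0.6407 = 408.8 K.
W_by = nCᵥ(T₁ − T₂) = (1.52)(12.47)(638 − 408.8) = 4345 J.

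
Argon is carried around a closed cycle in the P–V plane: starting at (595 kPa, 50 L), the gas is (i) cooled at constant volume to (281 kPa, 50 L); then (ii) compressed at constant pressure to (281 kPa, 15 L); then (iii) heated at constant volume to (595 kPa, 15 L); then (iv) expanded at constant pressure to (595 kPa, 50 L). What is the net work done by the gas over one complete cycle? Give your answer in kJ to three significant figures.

W_net ≈ 11.0 kJ

Constant-volume legs do no work.
W(ii) = (281)(15 − 50) = -9835 J; W(iv) = (595)(50 − 15) = 20825 J.
W_net = -9835 + 20825 = 10990 J (the clockwise enclosed area).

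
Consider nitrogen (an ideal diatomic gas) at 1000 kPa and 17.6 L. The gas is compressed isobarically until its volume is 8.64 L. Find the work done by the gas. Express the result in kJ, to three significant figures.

Isobaric: W = P ΔV.
W = (1000 kPa)(8.64 − 17.6 L) = (1000)(-8.96) = -8960 J.

W ≈ -8.96 kJ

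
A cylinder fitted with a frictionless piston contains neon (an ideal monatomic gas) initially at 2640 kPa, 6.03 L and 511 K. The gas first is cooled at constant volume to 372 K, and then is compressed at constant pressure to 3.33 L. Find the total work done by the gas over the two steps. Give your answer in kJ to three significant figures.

W_total ≈ -5.19 kJ

Step 1 (isochoric): W = 0 (constant volume).
After step 1: P = 1922 kPa (V unchanged).
Step 2 (isobaric): W = PΔV = (1922 kPa)(3.33 − 6.03 L) = -5189 J.
W_total = 0 − 5189 = -5189 J.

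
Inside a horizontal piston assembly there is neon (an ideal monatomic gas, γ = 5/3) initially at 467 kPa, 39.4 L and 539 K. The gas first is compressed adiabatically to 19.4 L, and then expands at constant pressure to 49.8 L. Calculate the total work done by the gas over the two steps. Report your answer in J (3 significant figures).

W_total ≈ 29600 J

Step 1 (adiabatic): W = (P₁V₁ − P₂V₂)/(γ−1) = (18400 − 29508)/0.667 = -16663 J.
After step 1: P = 1521 kPa, V = 19.4 L, T = 864.4 K.
Step 2 (isobaric): W = PΔV = (1521 kPa)(49.8 − 19.4 L) = 46240 J.
W_total = -16663 + 46240 = 29577 J.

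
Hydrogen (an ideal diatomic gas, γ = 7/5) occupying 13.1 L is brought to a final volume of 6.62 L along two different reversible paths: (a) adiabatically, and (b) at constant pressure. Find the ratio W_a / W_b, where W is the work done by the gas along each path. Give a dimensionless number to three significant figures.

Path (a) adiabatic: W = P₁V₁(1 − (V₁/V₂)^(γ−1))/(γ−1) → W_a/(P₁V₁) = -0.7848.
Path (b) isobaric: W = P₁(V₂ − V₁) → W_b/(P₁V₁) = -0.4947.
W_a / W_b = -0.7848 / -0.4947 = 1.587.

W_a / W_b ≈ 1.59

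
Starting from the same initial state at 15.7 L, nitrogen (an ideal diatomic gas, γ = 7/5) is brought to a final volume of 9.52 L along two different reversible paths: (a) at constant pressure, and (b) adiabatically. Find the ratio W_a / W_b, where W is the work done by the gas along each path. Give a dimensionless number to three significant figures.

Path (a) isobaric: W = P₁(V₂ − V₁) → W_a/(P₁V₁) = -0.3936.
Path (b) adiabatic: W = P₁V₁(1 − (V₁/V₂)^(γ−1))/(γ−1) → W_b/(P₁V₁) = -0.5538.
W_a / W_b = -0.3936 / -0.5538 = 0.7107.

W_a / W_b ≈ 0.711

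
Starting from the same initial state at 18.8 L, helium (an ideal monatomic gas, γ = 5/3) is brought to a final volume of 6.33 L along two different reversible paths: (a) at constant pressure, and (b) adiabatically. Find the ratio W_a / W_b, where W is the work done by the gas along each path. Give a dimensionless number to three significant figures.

Path (a) isobaric: W = P₁(V₂ − V₁) → W_a/(P₁V₁) = -0.6633.
Path (b) adiabatic: W = P₁V₁(1 − (V₁/V₂)^(γ−1))/(γ−1) → W_b/(P₁V₁) = -1.599.
W_a / W_b = -0.6633 / -1.599 = 0.4147.

W_a / W_b ≈ 0.415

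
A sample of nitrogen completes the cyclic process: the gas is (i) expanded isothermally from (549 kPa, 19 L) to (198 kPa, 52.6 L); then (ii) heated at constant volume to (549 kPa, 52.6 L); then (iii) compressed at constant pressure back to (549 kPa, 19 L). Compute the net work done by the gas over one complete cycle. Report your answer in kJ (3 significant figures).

W_net ≈ -7.82 kJ

Leg (i): W = PᵢVᵢ ln(V_f/Vᵢ) = (10431) ln(52.6/19) = 10622 J.
Leg (ii): W = 0.
Leg (iii): W = PΔV = (549)(19 − 52.6) = -18446 J.
W_net = 10622 − 18446 = -7825 J.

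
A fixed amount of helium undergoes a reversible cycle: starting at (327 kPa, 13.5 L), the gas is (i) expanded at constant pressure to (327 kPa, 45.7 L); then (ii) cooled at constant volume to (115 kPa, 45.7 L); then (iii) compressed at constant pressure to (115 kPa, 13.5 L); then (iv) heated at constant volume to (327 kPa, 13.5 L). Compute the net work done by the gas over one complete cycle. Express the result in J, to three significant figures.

Constant-volume legs do no work.
W(i) = (327)(45.7 − 13.5) = 10529 J; W(iii) = (115)(13.5 − 45.7) = -3703 J.
W_net = 10529 − 3703 = 6826 J (the clockwise enclosed area).

W_net ≈ 6830 J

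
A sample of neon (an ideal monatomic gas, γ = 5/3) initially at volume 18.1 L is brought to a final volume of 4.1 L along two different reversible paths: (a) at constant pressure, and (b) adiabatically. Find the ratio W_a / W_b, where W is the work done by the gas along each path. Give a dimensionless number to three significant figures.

W_a / W_b ≈ 0.305

Path (a) isobaric: W = P₁(V₂ − V₁) → W_a/(P₁V₁) = -0.7735.
Path (b) adiabatic: W = P₁V₁(1 − (V₁/V₂)^(γ−1))/(γ−1) → W_b/(P₁V₁) = -2.537.
W_a / W_b = -0.7735 / -2.537 = 0.3049.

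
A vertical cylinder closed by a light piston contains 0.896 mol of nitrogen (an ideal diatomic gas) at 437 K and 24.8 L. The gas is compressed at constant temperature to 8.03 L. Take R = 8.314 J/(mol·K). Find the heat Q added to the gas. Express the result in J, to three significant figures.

Q ≈ -3670 J

Isothermal ⇒ ΔU = 0, so Q = W = nRT ln(V₂/V₁).
Q = (0.896)(8.314)(437) ln(8.03/24.8) = 3255 × -1.128 = -3671 J.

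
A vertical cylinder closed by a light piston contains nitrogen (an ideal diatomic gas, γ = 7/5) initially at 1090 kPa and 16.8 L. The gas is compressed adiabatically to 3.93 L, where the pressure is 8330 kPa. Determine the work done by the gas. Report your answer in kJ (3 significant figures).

W ≈ -36.1 kJ

Adiabatic: W = (P₁V₁ − P₂V₂)/(γ − 1) with γ = 7/5.
P₁V₁ = 18312 J, P₂V₂ = 32737 J.
W = (18312 − 32737) / 0.4 = -36062 J.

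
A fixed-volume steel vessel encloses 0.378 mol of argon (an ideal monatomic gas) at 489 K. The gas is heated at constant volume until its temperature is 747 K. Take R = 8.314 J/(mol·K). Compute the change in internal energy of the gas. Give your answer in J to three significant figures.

ΔU ≈ 1220 J

Constant volume ⇒ W = 0, so Q = ΔU = nCᵥΔT with Cᵥ = 3R/2 = 12.47 J/(mol·K).
ΔU = (0.378)(12.47)(747 − 489) = 1216 J.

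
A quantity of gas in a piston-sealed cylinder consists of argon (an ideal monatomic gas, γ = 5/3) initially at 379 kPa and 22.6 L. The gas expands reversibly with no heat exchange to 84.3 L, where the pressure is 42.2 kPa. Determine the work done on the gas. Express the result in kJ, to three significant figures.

Adiabatic: W = (P₁V₁ − P₂V₂)/(γ − 1) with γ = 5/3.
P₁V₁ = 8565 J, P₂V₂ = 3557 J.
W = (8565 − 3557) / 0.6667 = 7512 J.
Work on gas = −W_by = -7512 J.

W ≈ -7.51 kJ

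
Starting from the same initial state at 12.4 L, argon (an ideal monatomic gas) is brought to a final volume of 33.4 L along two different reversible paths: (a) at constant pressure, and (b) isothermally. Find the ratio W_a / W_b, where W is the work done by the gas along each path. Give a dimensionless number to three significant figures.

W_a / W_b ≈ 1.71

Path (a) isobaric: W = P₁(V₂ − V₁) → W_a/(P₁V₁) = 1.694.
Path (b) isothermal: W = P₁V₁ ln(V₂/V₁) → W_b/(P₁V₁) = 0.9909.
W_a / W_b = 1.694 / 0.9909 = 1.709.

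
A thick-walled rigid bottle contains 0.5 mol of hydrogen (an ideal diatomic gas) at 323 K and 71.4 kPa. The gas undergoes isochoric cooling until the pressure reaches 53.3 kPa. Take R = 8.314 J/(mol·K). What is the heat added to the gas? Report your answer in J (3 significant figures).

Constant volume ⇒ W = 0, so Q = ΔU = nCᵥΔT with Cᵥ = 5R/2 = 20.79 J/(mol·K).
At constant V, T₂/T₁ = P₂/P₁ ⇒ ΔT = T₁(P₂/P₁ − 1) = 323·(53.3/71.4 − 1) = -81.88 K.
ΔU = (0.5)(20.79)(-81.88) = -850.9 J.

Q ≈ -851 J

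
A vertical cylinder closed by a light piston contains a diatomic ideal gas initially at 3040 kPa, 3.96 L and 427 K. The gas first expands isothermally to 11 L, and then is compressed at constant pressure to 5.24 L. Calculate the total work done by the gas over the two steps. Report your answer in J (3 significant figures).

Step 1 (isothermal): W = P₁V₁ ln(V₂/V₁) = (12038) ln(11/3.96) = 12299 J.
After step 1: P = 1094 kPa, V = 11 L, T = 427 K.
Step 2 (isobaric): W = PΔV = (1094 kPa)(5.24 − 11 L) = -6304 J.
W_total = 12299 − 6304 = 5995 J.

W_total ≈ 6000 J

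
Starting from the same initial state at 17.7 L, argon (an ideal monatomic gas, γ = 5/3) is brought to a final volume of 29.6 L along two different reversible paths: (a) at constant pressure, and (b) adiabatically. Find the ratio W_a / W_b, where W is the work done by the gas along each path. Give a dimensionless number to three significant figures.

W_a / W_b ≈ 1.54

Path (a) isobaric: W = P₁(V₂ − V₁) → W_a/(P₁V₁) = 0.6723.
Path (b) adiabatic: W = P₁V₁(1 − (V₁/V₂)^(γ−1))/(γ−1) → W_b/(P₁V₁) = 0.4353.
W_a / W_b = 0.6723 / 0.4353 = 1.544.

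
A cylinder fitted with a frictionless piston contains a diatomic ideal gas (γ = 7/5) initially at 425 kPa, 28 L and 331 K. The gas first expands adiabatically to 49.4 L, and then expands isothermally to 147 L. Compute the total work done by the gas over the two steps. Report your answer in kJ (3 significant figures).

Step 1 (adiabatic): W = (P₁V₁ − P₂V₂)/(γ−1) = (11900 − 9482)/0.4 = 6044 J.
After step 1: P = 192 kPa, V = 49.4 L, T = 263.8 K.
Step 2 (isothermal): W = P₁V₁ ln(V₂/V₁) = (9482) ln(147/49.4) = 10340 J.
W_total = 6044 + 10340 = 16384 J.

W_total ≈ 16.4 kJ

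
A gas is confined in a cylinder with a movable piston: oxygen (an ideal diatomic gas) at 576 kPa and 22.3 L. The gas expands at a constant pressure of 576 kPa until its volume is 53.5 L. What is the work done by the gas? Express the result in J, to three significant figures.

Isobaric: W = P ΔV.
W = (576 kPa)(53.5 − 22.3 L) = (576)(31.2) = 17971 J.

W ≈ 18000 J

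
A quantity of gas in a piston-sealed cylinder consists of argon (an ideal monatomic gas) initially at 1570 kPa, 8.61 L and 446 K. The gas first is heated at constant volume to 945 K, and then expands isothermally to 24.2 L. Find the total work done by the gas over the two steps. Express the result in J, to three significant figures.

W_total ≈ 29600 J

Step 1 (isochoric): W = 0 (constant volume).
After step 1: P = 3327 kPa (V unchanged).
Step 2 (isothermal): W = P₁V₁ ln(V₂/V₁) = (28642) ln(24.2/8.61) = 29599 J.
W_total = 0 + 29599 = 29599 J.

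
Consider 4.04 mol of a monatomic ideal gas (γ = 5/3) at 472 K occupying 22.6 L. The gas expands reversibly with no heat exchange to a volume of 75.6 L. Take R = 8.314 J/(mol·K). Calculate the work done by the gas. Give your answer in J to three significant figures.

W ≈ 13100 J

Adiabatic: TV^(γ−1) = const with γ = 5/3.
T₂ = T₁ (V₁/V₂)^(γ−1) = 472 × (22.6/75.6)^0.667 = 472 × 0.4471 = 211 K.
W_by = nCᵥ(T₁ − T₂) = (4.04)(12.47)(472 − 211) = 13149 J.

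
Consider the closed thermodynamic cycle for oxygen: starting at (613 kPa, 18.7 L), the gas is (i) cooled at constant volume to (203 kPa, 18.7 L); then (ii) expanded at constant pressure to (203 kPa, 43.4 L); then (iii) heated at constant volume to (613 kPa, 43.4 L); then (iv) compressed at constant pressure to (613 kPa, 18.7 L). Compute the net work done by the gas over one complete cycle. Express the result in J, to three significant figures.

W_net ≈ -10100 J

Constant-volume legs do no work.
W(ii) = (203)(43.4 − 18.7) = 5014 J; W(iv) = (613)(18.7 − 43.4) = -15141 J.
W_net = 5014 − 15141 = -10127 J (the counter-clockwise enclosed area).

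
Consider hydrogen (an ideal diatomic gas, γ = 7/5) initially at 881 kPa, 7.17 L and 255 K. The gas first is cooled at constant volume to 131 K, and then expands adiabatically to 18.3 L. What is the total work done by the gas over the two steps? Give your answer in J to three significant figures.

W_total ≈ 2540 J

Step 1 (isochoric): W = 0 (constant volume).
After step 1: P = 452.6 kPa (V unchanged).
Step 2 (adiabatic): W = (P₁V₁ − P₂V₂)/(γ−1) = (3245 − 2231)/0.4 = 2536 J.
W_total = 0 + 2536 = 2536 J.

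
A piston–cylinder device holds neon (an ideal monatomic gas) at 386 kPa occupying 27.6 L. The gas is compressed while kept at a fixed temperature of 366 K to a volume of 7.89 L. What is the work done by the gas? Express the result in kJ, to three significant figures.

W ≈ -13.3 kJ

Isothermal: W = nRT ln(V₂/V₁) = P₁V₁ ln(V₂/V₁).
P₁V₁ = (386 kPa)(27.6 L) = 10654 J.
W = 10654 × ln(7.89/27.6) = 10654 × -1.252
W_by_gas = -13341 J.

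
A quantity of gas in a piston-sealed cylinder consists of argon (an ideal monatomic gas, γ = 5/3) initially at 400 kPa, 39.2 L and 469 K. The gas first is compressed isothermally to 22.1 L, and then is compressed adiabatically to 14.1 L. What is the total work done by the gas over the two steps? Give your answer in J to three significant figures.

W_total ≈ -17200 J

Step 1 (isothermal): W = P₁V₁ ln(V₂/V₁) = (15680) ln(22.1/39.2) = -8986 J.
After step 1: P = 709.5 kPa, V = 22.1 L, T = 469 K.
Step 2 (adiabatic): W = (P₁V₁ − P₂V₂)/(γ−1) = (15680 − 21157)/0.667 = -8216 J.
W_total = -8986 − 8216 = -17202 J.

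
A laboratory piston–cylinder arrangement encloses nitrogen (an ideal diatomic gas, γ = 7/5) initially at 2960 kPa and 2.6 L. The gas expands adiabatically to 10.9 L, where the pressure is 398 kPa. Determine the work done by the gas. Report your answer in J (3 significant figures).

Adiabatic: W = (P₁V₁ − P₂V₂)/(γ − 1) with γ = 7/5.
P₁V₁ = 7696 J, P₂V₂ = 4338 J.
W = (7696 − 4338) / 0.4 = 8395 J.

W ≈ 8390 J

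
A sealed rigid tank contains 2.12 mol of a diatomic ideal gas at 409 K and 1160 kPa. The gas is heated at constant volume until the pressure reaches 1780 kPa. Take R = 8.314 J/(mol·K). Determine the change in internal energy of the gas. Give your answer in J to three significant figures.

Constant volume ⇒ W = 0, so Q = ΔU = nCᵥΔT with Cᵥ = 5R/2 = 20.79 J/(mol·K).
At constant V, T₂/T₁ = P₂/P₁ ⇒ ΔT = T₁(P₂/P₁ − 1) = 409·(1780/1160 − 1) = 218.6 K.
ΔU = (2.12)(20.79)(218.6) = 9633 J.

ΔU ≈ 9630 J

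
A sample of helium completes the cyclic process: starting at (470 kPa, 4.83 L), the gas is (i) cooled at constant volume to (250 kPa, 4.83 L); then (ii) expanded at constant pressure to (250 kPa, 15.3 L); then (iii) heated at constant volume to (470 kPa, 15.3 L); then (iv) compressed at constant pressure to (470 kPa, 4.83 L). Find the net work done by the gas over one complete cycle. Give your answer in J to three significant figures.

W_net ≈ -2300 J

Constant-volume legs do no work.
W(ii) = (250)(15.3 − 4.83) = 2618 J; W(iv) = (470)(4.83 − 15.3) = -4921 J.
W_net = 2618 − 4921 = -2303 J (the counter-clockwise enclosed area).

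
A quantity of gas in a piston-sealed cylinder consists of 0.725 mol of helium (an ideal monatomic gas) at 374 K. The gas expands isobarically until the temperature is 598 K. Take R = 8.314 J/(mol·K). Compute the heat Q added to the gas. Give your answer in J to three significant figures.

Q ≈ 3380 J

Isobaric: W = nRΔT = (0.725)(8.314)(224) = 1350 J.
ΔU = nCᵥΔT with Cᵥ = 3R/2: ΔU = (0.725)(12.47)(224) = 2025 J.
Q = ΔU + W = 2025 + 1350 = 3375 J.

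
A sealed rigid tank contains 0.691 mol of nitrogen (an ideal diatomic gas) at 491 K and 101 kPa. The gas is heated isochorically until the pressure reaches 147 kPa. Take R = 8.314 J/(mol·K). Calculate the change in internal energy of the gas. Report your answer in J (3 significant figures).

Constant volume ⇒ W = 0, so Q = ΔU = nCᵥΔT with Cᵥ = 5R/2 = 20.79 J/(mol·K).
At constant V, T₂/T₁ = P₂/P₁ ⇒ ΔT = T₁(P₂/P₁ − 1) = 491·(147/101 − 1) = 223.6 K.
ΔU = (0.691)(20.79)(223.6) = 3212 J.

ΔU ≈ 3210 J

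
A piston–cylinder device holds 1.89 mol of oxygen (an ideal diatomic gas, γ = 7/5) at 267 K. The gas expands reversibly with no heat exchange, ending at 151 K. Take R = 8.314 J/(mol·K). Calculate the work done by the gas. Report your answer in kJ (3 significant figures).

W ≈ 4.56 kJ

Adiabatic ⇒ Q = 0, so W_by = −ΔU = nCᵥ(T₁ − T₂).
Cᵥ = 5R/2 = 20.79 J/(mol·K).
W = (1.89)(20.79)(267 − 151) = 4557 J.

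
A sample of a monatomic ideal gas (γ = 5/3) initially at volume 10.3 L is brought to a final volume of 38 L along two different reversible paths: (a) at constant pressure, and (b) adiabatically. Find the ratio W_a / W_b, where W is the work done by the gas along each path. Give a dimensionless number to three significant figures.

Path (a) isobaric: W = P₁(V₂ − V₁) → W_a/(P₁V₁) = 2.689.
Path (b) adiabatic: W = P₁V₁(1 − (V₁/V₂)^(γ−1))/(γ−1) → W_b/(P₁V₁) = 0.8718.
W_a / W_b = 2.689 / 0.8718 = 3.085.

W_a / W_b ≈ 3.08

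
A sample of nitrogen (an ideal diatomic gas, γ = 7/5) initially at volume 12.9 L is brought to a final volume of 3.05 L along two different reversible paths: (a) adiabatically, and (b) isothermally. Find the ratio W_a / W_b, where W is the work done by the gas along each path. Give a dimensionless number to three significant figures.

W_a / W_b ≈ 1.35

Path (a) adiabatic: W = P₁V₁(1 − (V₁/V₂)^(γ−1))/(γ−1) → W_a/(P₁V₁) = -1.951.
Path (b) isothermal: W = P₁V₁ ln(V₂/V₁) → W_b/(P₁V₁) = -1.442.
W_a / W_b = -1.951 / -1.442 = 1.353.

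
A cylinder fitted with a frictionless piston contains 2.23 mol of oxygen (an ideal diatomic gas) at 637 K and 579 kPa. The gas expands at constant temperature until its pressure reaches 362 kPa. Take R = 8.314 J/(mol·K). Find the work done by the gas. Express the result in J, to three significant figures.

Isothermal process: W = nRT ln(V₂/V₁) = nRT ln(P₁/P₂).
W = (2.23)(8.314)(637) × ln(579/362)
  = 11810 × ln(1.599) = 11810 × 0.4697
W_by_gas = 5547 J.

W ≈ 5550 J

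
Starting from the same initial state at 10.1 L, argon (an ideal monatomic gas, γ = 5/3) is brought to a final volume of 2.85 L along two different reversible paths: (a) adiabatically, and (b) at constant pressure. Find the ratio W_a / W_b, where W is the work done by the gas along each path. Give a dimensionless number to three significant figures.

W_a / W_b ≈ 2.77

Path (a) adiabatic: W = P₁V₁(1 − (V₁/V₂)^(γ−1))/(γ−1) → W_a/(P₁V₁) = -1.987.
Path (b) isobaric: W = P₁(V₂ − V₁) → W_b/(P₁V₁) = -0.7178.
W_a / W_b = -1.987 / -0.7178 = 2.768.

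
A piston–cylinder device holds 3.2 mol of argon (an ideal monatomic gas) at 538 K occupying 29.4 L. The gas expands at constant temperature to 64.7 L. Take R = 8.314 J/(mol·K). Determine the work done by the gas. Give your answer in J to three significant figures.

Isothermal: W = nRT ln(V₂/V₁).
W = (3.2)(8.314)(538) × ln(64.7/29.4)
  = 14313 × 0.7888
W_by_gas = 11290 J.

W ≈ 11300 J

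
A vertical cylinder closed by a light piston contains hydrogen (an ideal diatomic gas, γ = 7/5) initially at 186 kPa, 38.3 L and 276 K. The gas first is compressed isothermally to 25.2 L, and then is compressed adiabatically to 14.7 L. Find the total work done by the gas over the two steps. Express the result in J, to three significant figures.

Step 1 (isothermal): W = P₁V₁ ln(V₂/V₁) = (7124) ln(25.2/38.3) = -2982 J.
After step 1: P = 282.7 kPa, V = 25.2 L, T = 276 K.
Step 2 (adiabatic): W = (P₁V₁ − P₂V₂)/(γ−1) = (7124 − 8838)/0.4 = -4285 J.
W_total = -2982 − 4285 = -7267 J.

W_total ≈ -7270 J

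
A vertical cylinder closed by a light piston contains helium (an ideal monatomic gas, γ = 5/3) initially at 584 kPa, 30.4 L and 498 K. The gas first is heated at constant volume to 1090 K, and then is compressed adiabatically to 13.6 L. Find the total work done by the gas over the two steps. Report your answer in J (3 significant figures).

W_total ≈ -41400 J

Step 1 (isochoric): W = 0 (constant volume).
After step 1: P = 1278 kPa (V unchanged).
Step 2 (adiabatic): W = (P₁V₁ − P₂V₂)/(γ−1) = (38858 − 66431)/0.667 = -41360 J.
W_total = 0 − 41360 = -41360 J.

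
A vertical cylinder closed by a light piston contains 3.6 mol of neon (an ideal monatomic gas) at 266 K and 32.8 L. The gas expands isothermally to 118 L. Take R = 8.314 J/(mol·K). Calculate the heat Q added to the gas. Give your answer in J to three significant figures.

Q ≈ 10200 J

Isothermal ⇒ ΔU = 0, so Q = W = nRT ln(V₂/V₁).
Q = (3.6)(8.314)(266) ln(118/32.8) = 7961 × 1.28 = 10193 J.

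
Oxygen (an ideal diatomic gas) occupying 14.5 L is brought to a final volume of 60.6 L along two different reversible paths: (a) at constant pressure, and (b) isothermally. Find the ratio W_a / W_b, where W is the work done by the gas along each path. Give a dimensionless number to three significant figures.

W_a / W_b ≈ 2.22

Path (a) isobaric: W = P₁(V₂ − V₁) → W_a/(P₁V₁) = 3.179.
Path (b) isothermal: W = P₁V₁ ln(V₂/V₁) → W_b/(P₁V₁) = 1.43.
W_a / W_b = 3.179 / 1.43 = 2.223.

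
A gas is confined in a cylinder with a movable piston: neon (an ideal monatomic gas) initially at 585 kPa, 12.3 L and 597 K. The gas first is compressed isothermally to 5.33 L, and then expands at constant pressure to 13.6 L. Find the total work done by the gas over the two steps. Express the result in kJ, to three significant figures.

Step 1 (isothermal): W = P₁V₁ ln(V₂/V₁) = (7196) ln(5.33/12.3) = -6017 J.
After step 1: P = 1350 kPa, V = 5.33 L, T = 597 K.
Step 2 (isobaric): W = PΔV = (1350 kPa)(13.6 − 5.33 L) = 11164 J.
W_total = -6017 + 11164 = 5147 J.

W_total ≈ 5.15 kJ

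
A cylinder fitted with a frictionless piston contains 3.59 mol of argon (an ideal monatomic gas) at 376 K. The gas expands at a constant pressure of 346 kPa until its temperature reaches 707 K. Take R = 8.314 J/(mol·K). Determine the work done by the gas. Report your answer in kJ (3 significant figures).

Isobaric: W = P ΔV = nR ΔT.
W = (3.59)(8.314)(707 − 376) = 9879 J.

W ≈ 9.88 kJ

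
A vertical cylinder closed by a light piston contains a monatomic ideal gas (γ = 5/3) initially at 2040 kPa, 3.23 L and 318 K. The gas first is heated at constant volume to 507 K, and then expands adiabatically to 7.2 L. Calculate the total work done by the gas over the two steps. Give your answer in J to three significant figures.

Step 1 (isochoric): W = 0 (constant volume).
After step 1: P = 3252 kPa (V unchanged).
Step 2 (adiabatic): W = (P₁V₁ − P₂V₂)/(γ−1) = (10505 − 6156)/0.667 = 6524 J.
W_total = 0 + 6524 = 6524 J.

W_total ≈ 6520 J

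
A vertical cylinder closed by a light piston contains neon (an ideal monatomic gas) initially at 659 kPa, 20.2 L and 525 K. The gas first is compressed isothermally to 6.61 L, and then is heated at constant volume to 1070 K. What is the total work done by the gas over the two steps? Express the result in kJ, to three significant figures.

W_total ≈ -14.9 kJ

Step 1 (isothermal): W = P₁V₁ ln(V₂/V₁) = (13312) ln(6.61/20.2) = -14871 J.
Step 2 (isochoric): W = 0 (constant volume).
W_total = -14871 + 0 = -14871 J.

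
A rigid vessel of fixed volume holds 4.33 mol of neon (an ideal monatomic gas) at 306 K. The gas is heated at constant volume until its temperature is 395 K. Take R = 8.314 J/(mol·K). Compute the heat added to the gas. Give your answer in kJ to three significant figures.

Constant volume ⇒ W = 0, so Q = ΔU = nCᵥΔT with Cᵥ = 3R/2 = 12.47 J/(mol·K).
ΔU = (4.33)(12.47)(395 − 306) = 4806 J.

Q ≈ 4.81 kJ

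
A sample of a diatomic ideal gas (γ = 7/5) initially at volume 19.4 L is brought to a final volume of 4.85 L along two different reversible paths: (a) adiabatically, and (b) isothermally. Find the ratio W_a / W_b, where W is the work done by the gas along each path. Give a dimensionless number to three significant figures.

W_a / W_b ≈ 1.34

Path (a) adiabatic: W = P₁V₁(1 − (V₁/V₂)^(γ−1))/(γ−1) → W_a/(P₁V₁) = -1.853.
Path (b) isothermal: W = P₁V₁ ln(V₂/V₁) → W_b/(P₁V₁) = -1.386.
W_a / W_b = -1.853 / -1.386 = 1.336.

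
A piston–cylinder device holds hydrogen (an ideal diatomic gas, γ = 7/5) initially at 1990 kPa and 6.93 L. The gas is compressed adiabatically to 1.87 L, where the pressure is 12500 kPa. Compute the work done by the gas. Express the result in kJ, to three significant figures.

W ≈ -24.0 kJ

Adiabatic: W = (P₁V₁ − P₂V₂)/(γ − 1) with γ = 7/5.
P₁V₁ = 13791 J, P₂V₂ = 23375 J.
W = (13791 − 23375) / 0.4 = -23961 J.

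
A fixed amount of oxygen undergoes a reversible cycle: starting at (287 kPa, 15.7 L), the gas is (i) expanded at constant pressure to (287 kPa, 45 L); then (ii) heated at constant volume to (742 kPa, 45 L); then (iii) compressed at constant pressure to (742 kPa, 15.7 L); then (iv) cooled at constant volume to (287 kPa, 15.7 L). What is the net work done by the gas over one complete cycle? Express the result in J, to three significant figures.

W_net ≈ -13300 J

Constant-volume legs do no work.
W(i) = (287)(45 − 15.7) = 8409 J; W(iii) = (742)(15.7 − 45) = -21741 J.
W_net = 8409 − 21741 = -13332 J (the counter-clockwise enclosed area).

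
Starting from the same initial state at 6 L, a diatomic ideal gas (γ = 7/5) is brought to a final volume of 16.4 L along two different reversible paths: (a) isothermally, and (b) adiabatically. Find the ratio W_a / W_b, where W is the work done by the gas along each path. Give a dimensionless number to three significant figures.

Path (a) isothermal: W = P₁V₁ ln(V₂/V₁) → W_a/(P₁V₁) = 1.006.
Path (b) adiabatic: W = P₁V₁(1 − (V₁/V₂)^(γ−1))/(γ−1) → W_b/(P₁V₁) = 0.8279.
W_a / W_b = 1.006 / 0.8279 = 1.215.

W_a / W_b ≈ 1.21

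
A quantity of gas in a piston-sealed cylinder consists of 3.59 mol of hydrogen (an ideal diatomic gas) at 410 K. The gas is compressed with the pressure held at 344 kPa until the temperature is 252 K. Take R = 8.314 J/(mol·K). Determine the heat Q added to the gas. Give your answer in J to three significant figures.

Q ≈ -16500 J

Isobaric: W = nRΔT = (3.59)(8.314)(-158) = -4716 J.
ΔU = nCᵥΔT with Cᵥ = 5R/2: ΔU = (3.59)(20.79)(-158) = -11790 J.
Q = ΔU + W = -11790 − 4716 = -16506 J.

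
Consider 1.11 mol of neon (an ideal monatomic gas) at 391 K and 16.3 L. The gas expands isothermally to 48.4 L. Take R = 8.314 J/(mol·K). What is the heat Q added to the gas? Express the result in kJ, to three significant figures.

Isothermal ⇒ ΔU = 0, so Q = W = nRT ln(V₂/V₁).
Q = (1.11)(8.314)(391) ln(48.4/16.3) = 3608 × 1.088 = 3927 J.

Q ≈ 3.93 kJ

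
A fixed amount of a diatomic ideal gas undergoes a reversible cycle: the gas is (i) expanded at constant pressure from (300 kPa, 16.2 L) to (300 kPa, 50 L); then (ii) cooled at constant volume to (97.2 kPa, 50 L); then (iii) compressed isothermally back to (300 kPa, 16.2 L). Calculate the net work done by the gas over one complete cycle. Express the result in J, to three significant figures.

W_net ≈ 4660 J

Leg (i): W = PΔV = (300)(50 − 16.2) = 10140 J.
Leg (ii): W = 0.
Leg (iii): W = PᵢVᵢ ln(V_f/Vᵢ) = (4860) ln(16.2/50) = -5477 J.
W_net = 10140 − 5477 = 4663 J.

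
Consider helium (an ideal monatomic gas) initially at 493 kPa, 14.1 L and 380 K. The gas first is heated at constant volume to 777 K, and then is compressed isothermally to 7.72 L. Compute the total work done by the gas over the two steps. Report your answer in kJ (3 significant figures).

Step 1 (isochoric): W = 0 (constant volume).
After step 1: P = 1008 kPa (V unchanged).
Step 2 (isothermal): W = P₁V₁ ln(V₂/V₁) = (14214) ln(7.72/14.1) = -8562 J.
W_total = 0 − 8562 = -8562 J.

W_total ≈ -8.56 kJ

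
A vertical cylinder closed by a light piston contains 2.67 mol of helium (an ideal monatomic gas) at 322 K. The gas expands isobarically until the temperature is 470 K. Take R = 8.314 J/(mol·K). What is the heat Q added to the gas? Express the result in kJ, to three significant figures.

Q ≈ 8.21 kJ

Isobaric: W = nRΔT = (2.67)(8.314)(148) = 3285 J.
ΔU = nCᵥΔT with Cᵥ = 3R/2: ΔU = (2.67)(12.47)(148) = 4928 J.
Q = ΔU + W = 4928 + 3285 = 8213 J.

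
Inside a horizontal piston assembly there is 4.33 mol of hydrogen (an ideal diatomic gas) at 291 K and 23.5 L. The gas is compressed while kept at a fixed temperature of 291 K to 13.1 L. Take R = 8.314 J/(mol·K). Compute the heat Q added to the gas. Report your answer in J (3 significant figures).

Isothermal ⇒ ΔU = 0, so Q = W = nRT ln(V₂/V₁).
Q = (4.33)(8.314)(291) ln(13.1/23.5) = 10476 × -0.5844 = -6122 J.

Q ≈ -6120 J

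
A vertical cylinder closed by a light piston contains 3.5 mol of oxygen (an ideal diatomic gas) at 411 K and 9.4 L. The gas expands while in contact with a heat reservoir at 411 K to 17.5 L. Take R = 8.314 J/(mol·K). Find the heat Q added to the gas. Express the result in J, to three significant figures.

Isothermal ⇒ ΔU = 0, so Q = W = nRT ln(V₂/V₁).
Q = (3.5)(8.314)(411) ln(17.5/9.4) = 11960 × 0.6215 = 7433 J.

Q ≈ 7430 J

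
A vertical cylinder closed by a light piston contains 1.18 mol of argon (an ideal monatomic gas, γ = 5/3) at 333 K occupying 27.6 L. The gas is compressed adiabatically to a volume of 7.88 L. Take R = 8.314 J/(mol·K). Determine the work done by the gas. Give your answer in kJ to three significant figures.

W ≈ -6.40 kJ

Adiabatic: TV^(γ−1) = const with γ = 5/3.
T₂ = T₁ (V₁/V₂)^(γ−1) = 333 × (27.6/7.88)^0.667 = 333 × 2.306 = 768 K.
W_by = nCᵥ(T₁ − T₂) = (1.18)(12.47)(333 − 768) = -6401 J.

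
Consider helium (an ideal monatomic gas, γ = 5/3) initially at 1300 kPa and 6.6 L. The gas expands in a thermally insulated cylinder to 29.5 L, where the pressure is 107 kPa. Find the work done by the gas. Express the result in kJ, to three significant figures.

Adiabatic: W = (P₁V₁ − P₂V₂)/(γ − 1) with γ = 5/3.
P₁V₁ = 8580 J, P₂V₂ = 3156 J.
W = (8580 − 3156) / 0.6667 = 8135 J.

W ≈ 8.14 kJ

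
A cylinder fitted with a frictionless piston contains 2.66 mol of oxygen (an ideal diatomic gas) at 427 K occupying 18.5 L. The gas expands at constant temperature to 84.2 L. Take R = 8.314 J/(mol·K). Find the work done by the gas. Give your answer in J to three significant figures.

Isothermal: W = nRT ln(V₂/V₁).
W = (2.66)(8.314)(427) × ln(84.2/18.5)
  = 9443 × 1.515
W_by_gas = 14310 J.

W ≈ 14300 J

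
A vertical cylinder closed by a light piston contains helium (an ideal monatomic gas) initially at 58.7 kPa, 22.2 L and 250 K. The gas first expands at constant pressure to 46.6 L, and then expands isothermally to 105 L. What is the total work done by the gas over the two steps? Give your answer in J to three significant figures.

W_total ≈ 3650 J

Step 1 (isobaric): W = PΔV = (58.7 kPa)(46.6 − 22.2 L) = 1432 J.
After step 1: P = 58.7 kPa, V = 46.6 L, T = 524.8 K.
Step 2 (isothermal): W = P₁V₁ ln(V₂/V₁) = (2735) ln(105/46.6) = 2222 J.
W_total = 1432 + 2222 = 3654 J.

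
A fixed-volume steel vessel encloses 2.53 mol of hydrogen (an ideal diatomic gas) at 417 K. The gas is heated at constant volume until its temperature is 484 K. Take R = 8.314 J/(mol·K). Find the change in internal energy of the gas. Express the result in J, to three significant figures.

ΔU ≈ 3520 J

Constant volume ⇒ W = 0, so Q = ΔU = nCᵥΔT with Cᵥ = 5R/2 = 20.79 J/(mol·K).
ΔU = (2.53)(20.79)(484 − 417) = 3523 J.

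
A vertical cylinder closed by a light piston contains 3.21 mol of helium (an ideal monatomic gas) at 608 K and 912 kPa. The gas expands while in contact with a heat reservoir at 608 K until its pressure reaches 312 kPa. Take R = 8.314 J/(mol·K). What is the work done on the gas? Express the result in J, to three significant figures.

Isothermal process: W = nRT ln(V₂/V₁) = nRT ln(P₁/P₂).
W = (3.21)(8.314)(608) × ln(912/312)
  = 16226 × ln(2.923) = 16226 × 1.073
W_by_gas = 17405 J; work on gas = −W_by = -17405 J.

W ≈ -17400 J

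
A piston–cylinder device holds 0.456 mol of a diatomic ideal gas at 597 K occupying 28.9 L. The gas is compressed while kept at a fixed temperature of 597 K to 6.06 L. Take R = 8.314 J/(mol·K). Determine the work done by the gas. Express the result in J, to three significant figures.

W ≈ -3540 J

Isothermal: W = nRT ln(V₂/V₁).
W = (0.456)(8.314)(597) × ln(6.06/28.9)
  = 2263 × -1.562
W_by_gas = -3536 J.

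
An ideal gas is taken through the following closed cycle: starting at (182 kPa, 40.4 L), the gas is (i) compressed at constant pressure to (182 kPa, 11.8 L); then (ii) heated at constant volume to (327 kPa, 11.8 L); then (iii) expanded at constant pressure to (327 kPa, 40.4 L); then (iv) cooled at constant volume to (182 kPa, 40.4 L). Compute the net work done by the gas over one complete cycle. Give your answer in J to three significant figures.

Constant-volume legs do no work.
W(i) = (182)(11.8 − 40.4) = -5205 J; W(iii) = (327)(40.4 − 11.8) = 9352 J.
W_net = -5205 + 9352 = 4147 J (the clockwise enclosed area).

W_net ≈ 4150 J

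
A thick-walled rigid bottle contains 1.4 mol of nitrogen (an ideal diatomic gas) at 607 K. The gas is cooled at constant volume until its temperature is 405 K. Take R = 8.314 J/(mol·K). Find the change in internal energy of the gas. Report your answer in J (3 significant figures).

ΔU ≈ -5880 J

Constant volume ⇒ W = 0, so Q = ΔU = nCᵥΔT with Cᵥ = 5R/2 = 20.79 J/(mol·K).
ΔU = (1.4)(20.79)(405 − 607) = -5878 J.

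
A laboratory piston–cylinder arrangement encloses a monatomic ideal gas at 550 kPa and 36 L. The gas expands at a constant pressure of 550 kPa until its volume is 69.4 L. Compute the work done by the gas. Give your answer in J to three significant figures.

W ≈ 18400 J

Isobaric: W = P ΔV.
W = (550 kPa)(69.4 − 36 L) = (550)(33.4) = 18370 J.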